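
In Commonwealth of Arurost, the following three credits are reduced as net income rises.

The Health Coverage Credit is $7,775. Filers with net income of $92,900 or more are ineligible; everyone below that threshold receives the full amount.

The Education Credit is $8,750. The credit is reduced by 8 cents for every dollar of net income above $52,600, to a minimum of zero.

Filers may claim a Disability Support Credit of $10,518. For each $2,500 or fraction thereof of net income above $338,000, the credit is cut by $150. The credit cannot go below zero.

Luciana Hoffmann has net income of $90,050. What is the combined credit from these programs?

Health Coverage Credit: $90,050 is below the $92,900 cutoff, so the full $7,775 applies.
Education Credit: 8% of the $37,450 excess over $52,600 is $2,996; credit = $8,750 − $2,996 = $5,754.
Disability Support Credit: $90,050 is at or below the $338,000 threshold, so the full $10,518 applies.
Total: $7,775 + $5,754 + $10,518 = $24,047.

$24,047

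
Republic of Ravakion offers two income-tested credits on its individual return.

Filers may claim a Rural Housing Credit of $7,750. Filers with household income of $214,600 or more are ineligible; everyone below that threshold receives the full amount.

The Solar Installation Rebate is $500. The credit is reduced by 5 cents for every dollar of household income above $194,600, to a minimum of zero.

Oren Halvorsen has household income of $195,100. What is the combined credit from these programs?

$8,225

Rural Housing Credit: $195,100 is below the $214,600 cutoff, so the full $7,750 applies.
Solar Installation Rebate: 5% of the $500 excess over $194,600 is $25; credit = $500 − $25 = $475.
Total: $7,750 + $475 = $8,225.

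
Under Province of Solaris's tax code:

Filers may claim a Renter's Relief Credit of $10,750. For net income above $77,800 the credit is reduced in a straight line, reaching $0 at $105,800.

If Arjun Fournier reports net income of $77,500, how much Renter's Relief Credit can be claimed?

Renter's Relief Credit: $77,500 is at or below the $77,800 threshold, so the full $10,750 applies.

$10,750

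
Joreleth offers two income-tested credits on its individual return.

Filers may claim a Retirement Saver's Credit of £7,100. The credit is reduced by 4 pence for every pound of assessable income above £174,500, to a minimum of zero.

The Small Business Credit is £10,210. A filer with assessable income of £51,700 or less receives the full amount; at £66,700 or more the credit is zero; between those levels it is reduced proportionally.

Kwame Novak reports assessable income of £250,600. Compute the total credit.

£4,056

Retirement Saver's Credit: 4% of the £76,100 excess over £174,500 is £3,044; credit = £7,100 − £3,044 = £4,056.
Small Business Credit: £250,600 is at or above £66,700, so the credit is £0.
Total: £4,056 + £0 = £4,056.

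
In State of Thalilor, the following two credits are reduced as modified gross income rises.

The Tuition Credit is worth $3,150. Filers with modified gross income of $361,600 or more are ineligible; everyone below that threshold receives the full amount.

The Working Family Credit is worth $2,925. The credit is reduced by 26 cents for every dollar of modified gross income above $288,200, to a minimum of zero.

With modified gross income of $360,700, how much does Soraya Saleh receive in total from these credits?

$3,150

Tuition Credit: $360,700 is below the $361,600 cutoff, so the full $3,150 applies.
Working Family Credit: 26% of the $72,500 excess over $288,200 is $18,850 ≥ base, so the credit is $0.
Total: $3,150 + $0 = $3,150.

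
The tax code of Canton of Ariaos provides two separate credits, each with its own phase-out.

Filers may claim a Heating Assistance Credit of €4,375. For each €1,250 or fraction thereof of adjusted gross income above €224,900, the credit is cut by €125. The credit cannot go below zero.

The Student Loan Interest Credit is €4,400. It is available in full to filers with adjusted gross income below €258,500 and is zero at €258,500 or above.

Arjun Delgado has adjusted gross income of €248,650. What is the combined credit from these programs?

Heating Assistance Credit: income exceeds €224,900 by €23,750, which is 19 full-or-partial €1,250 increments; reduction = 19 × €125 = €2,375, leaving €2,000.
Student Loan Interest Credit: €248,650 is below the €258,500 cutoff, so the full €4,400 applies.
Total: €2,000 + €4,400 = €6,400.

€6,400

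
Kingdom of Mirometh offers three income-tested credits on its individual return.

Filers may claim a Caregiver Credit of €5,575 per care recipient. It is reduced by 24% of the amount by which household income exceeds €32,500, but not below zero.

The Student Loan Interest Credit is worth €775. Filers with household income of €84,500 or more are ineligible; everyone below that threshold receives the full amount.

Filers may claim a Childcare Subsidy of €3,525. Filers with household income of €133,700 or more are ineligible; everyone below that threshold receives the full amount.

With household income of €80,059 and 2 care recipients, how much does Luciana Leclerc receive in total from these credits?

€4,300

Caregiver Credit: base = 2 × €5,575 = €11,150. 24% of the €47,559 excess over €32,500 is €11,414.16 ≥ base, so the credit is €0.
Student Loan Interest Credit: €80,059 is below the €84,500 cutoff, so the full €775 applies.
Childcare Subsidy: €80,059 is below the €133,700 cutoff, so the full €3,525 applies.
Total: €0 + €775 + €3,525 = €4,300.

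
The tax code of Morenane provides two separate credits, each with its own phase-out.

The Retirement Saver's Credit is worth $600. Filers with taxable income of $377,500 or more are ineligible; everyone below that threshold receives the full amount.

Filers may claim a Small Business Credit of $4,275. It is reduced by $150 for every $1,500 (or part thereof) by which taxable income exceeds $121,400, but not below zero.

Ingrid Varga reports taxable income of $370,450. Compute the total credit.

Retirement Saver's Credit: $370,450 is below the $377,500 cutoff, so the full $600 applies.
Small Business Credit: income exceeds $121,400 by $249,050 → 167 increments × $150 = $25,050 ≥ base, so the credit is $0.
Total: $600 + $0 = $600.

$600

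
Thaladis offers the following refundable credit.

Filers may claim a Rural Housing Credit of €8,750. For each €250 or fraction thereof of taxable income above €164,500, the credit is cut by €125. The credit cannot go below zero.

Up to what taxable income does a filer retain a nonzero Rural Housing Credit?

After 69 increments the reduction is 69 × €125 = €8,625, leaving €125; one more increment wipes it out. Increment 69 ends at excess 69 × €250 = €17,250, so the highest qualifying income is €164,500 + €17,250 = €181,750.

€181,750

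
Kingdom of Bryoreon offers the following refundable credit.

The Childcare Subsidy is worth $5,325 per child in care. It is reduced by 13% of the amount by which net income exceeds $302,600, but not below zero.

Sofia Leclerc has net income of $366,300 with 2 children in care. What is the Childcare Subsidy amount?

Childcare Subsidy: base = 2 × $5,325 = $10,650. 13% of the $63,700 excess over $302,600 is $8,281; credit = $10,650 − $8,281 = $2,369.

$2,369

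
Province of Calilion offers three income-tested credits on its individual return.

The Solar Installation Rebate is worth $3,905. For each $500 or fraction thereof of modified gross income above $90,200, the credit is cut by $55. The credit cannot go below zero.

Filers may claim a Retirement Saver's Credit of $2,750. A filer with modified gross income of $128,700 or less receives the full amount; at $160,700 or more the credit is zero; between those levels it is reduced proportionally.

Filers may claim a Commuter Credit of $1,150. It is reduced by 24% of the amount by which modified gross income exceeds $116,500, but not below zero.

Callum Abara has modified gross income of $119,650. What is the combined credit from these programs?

$3,804

Solar Installation Rebate: income exceeds $90,200 by $29,450, which is 59 full-or-partial $500 increments; reduction = 59 × $55 = $3,245, leaving $660.
Retirement Saver's Credit: $119,650 is at or below the $128,700 threshold, so the full $2,750 applies.
Commuter Credit: 24% of the $3,150 excess over $116,500 is $756; credit = $1,150 − $756 = $394.
Total: $660 + $2,750 + $394 = $3,804.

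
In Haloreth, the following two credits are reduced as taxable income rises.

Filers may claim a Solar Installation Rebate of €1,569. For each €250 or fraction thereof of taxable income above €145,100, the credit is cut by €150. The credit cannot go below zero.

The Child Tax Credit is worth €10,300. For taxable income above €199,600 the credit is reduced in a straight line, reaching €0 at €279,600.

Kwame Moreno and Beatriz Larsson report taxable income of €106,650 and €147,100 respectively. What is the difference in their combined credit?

Kwame (€106,650): Solar Installation Rebate: €106,650 is at or below the €145,100 threshold, so the full €1,569 applies. Child Tax Credit: €106,650 is at or below the €199,600 threshold, so the full €10,300 applies. total €1,569 + €10,300 = €11,869
Beatriz (€147,100): Solar Installation Rebate: income exceeds €145,100 by €2,000, which is 8 full-or-partial €250 increments; reduction = 8 × €150 = €1,200, leaving €369. Child Tax Credit: €147,100 is at or below the €199,600 threshold, so the full €10,300 applies. total €369 + €10,300 = €10,669
Difference: |€11,869 − €10,669| = €1,200.

€1,200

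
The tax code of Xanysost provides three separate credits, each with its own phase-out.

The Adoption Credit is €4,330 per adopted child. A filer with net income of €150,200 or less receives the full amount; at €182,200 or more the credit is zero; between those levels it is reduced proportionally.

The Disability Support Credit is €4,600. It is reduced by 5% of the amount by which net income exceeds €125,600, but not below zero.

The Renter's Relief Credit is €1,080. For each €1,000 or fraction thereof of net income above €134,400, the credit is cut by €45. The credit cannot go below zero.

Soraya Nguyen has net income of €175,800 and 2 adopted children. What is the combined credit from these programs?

Adoption Credit: base = 2 × €4,330 = €8,660. €175,800 is €25,600 into a €32,000 phase-out range, leaving 6,400/32,000 of the credit: €8,660 × 6,400/32,000 = €1,732.
Disability Support Credit: 5% of the €50,200 excess over €125,600 is €2,510; credit = €4,600 − €2,510 = €2,090.
Renter's Relief Credit: income exceeds €134,400 by €41,400 → 42 increments × €45 = €1,890 ≥ base, so the credit is €0.
Total: €1,732 + €2,090 + €0 = €3,822.

€3,822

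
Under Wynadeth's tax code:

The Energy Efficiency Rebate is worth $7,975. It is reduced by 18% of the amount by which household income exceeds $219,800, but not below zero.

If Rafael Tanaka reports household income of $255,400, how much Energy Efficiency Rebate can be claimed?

Energy Efficiency Rebate: 18% of the $35,600 excess over $219,800 is $6,408; credit = $7,975 − $6,408 = $1,567.

$1,567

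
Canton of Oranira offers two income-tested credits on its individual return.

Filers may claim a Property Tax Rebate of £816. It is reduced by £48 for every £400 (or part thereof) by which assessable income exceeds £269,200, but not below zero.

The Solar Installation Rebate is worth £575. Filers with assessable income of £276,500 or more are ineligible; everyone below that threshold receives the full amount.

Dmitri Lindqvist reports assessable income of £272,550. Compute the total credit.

Property Tax Rebate: income exceeds £269,200 by £3,350, which is 9 full-or-partial £400 increments; reduction = 9 × £48 = £432, leaving £384.
Solar Installation Rebate: £272,550 is below the £276,500 cutoff, so the full £575 applies.
Total: £384 + £575 = £959.

£959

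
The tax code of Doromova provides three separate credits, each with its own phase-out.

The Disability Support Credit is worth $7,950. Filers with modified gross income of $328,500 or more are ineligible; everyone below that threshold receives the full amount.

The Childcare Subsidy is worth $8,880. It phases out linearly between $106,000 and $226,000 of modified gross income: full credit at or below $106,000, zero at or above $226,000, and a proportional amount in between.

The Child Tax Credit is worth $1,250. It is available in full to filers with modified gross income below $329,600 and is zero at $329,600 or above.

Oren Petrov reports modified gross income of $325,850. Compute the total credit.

$9,200

Disability Support Credit: $325,850 is below the $328,500 cutoff, so the full $7,950 applies.
Childcare Subsidy: $325,850 is at or above $226,000, so the credit is $0.
Child Tax Credit: $325,850 is below the $329,600 cutoff, so the full $1,250 applies.
Total: $7,950 + $0 + $1,250 = $9,200.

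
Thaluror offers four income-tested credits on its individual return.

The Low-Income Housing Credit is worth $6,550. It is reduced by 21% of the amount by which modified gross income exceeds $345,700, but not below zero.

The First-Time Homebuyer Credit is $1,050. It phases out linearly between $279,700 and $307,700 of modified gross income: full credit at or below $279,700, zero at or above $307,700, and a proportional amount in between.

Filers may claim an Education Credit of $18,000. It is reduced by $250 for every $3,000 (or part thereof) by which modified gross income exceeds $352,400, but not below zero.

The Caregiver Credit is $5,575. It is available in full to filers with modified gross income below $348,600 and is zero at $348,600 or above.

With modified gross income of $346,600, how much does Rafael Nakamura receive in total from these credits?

Low-Income Housing Credit: 21% of the $900 excess over $345,700 is $189; credit = $6,550 − $189 = $6,361.
First-Time Homebuyer Credit: $346,600 is at or above $307,700, so the credit is $0.
Education Credit: $346,600 is at or below the $352,400 threshold, so the full $18,000 applies.
Caregiver Credit: $346,600 is below the $348,600 cutoff, so the full $5,575 applies.
Total: $6,361 + $0 + $18,000 + $5,575 = $29,936.

$29,936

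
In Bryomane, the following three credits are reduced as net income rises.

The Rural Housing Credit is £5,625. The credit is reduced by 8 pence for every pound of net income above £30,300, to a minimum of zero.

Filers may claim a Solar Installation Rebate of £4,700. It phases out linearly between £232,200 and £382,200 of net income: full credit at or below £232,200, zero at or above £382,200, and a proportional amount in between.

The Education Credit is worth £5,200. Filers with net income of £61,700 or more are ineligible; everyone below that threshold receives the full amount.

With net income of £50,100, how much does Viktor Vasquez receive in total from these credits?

£13,941

Rural Housing Credit: 8% of the £19,800 excess over £30,300 is £1,584; credit = £5,625 − £1,584 = £4,041.
Solar Installation Rebate: £50,100 is at or below the £232,200 threshold, so the full £4,700 applies.
Education Credit: £50,100 is below the £61,700 cutoff, so the full £5,200 applies.
Total: £4,041 + £4,700 + £5,200 = £13,941.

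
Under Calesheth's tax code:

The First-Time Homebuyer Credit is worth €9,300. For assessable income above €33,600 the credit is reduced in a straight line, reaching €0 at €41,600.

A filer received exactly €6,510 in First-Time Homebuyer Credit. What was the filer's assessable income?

€6,510 is 6,510/9,300 of the full €9,300, so 2,790/9,300 of the €8,000 range has been used: income = €33,600 + €8,000 × 2,790/9,300 = €36,000.

€36,000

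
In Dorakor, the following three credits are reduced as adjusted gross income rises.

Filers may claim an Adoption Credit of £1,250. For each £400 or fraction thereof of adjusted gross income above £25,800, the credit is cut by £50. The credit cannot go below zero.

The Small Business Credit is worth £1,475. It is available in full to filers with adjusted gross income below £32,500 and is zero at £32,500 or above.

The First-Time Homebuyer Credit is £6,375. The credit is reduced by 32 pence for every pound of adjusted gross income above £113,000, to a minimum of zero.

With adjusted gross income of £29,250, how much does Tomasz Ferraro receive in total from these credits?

Adoption Credit: income exceeds £25,800 by £3,450, which is 9 full-or-partial £400 increments; reduction = 9 × £50 = £450, leaving £800.
Small Business Credit: £29,250 is below the £32,500 cutoff, so the full £1,475 applies.
First-Time Homebuyer Credit: £29,250 is at or below the £113,000 threshold, so the full £6,375 applies.
Total: £800 + £1,475 + £6,375 = £8,650.

£8,650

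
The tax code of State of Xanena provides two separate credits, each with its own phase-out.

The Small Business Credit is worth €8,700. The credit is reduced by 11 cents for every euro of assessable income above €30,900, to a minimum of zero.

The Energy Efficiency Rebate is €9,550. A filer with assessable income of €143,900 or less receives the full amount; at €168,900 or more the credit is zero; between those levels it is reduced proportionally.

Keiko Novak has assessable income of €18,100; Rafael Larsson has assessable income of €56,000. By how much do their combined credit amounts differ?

Keiko (€18,100): Small Business Credit: €18,100 is at or below the €30,900 threshold, so the full €8,700 applies. Energy Efficiency Rebate: €18,100 is at or below the €143,900 threshold, so the full €9,550 applies. total €8,700 + €9,550 = €18,250
Rafael (€56,000): Small Business Credit: 11% of the €25,100 excess over €30,900 is €2,761; credit = €8,700 − €2,761 = €5,939. Energy Efficiency Rebate: €56,000 is at or below the €143,900 threshold, so the full €9,550 applies. total €5,939 + €9,550 = €15,489
Difference: |€18,250 − €15,489| = €2,761.

€2,761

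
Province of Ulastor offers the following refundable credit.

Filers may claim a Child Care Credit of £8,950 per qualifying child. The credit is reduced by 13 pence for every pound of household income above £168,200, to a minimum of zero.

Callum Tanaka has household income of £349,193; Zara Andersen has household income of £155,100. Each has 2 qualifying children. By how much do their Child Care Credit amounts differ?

£17,900

Callum (£349,193): Child Care Credit: base = 2 × £8,950 = £17,900. 13% of the £180,993 excess over £168,200 is £23,529.09 ≥ base, so the credit is £0.
Zara (£155,100): Child Care Credit: base = 2 × £8,950 = £17,900. £155,100 is at or below the £168,200 threshold, so the full £17,900 applies.
Difference: |£0 − £17,900| = £17,900.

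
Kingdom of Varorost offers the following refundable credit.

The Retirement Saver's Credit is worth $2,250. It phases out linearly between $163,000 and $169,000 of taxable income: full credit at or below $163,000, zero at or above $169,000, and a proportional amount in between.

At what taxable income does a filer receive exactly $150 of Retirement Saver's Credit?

$168,600

$150 is 150/2,250 of the full $2,250, so 2,100/2,250 of the $6,000 range has been used: income = $163,000 + $6,000 × 2,100/2,250 = $168,600.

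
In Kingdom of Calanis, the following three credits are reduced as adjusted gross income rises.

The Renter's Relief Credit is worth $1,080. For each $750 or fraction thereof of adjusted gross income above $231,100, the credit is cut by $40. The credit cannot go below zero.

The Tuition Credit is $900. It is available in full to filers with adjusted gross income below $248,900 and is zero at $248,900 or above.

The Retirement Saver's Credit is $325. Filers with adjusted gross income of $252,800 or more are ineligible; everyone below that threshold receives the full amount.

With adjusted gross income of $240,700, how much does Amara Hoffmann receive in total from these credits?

Renter's Relief Credit: income exceeds $231,100 by $9,600, which is 13 full-or-partial $750 increments; reduction = 13 × $40 = $520, leaving $560.
Tuition Credit: $240,700 is below the $248,900 cutoff, so the full $900 applies.
Retirement Saver's Credit: $240,700 is below the $252,800 cutoff, so the full $325 applies.
Total: $560 + $900 + $325 = $1,785.

$1,785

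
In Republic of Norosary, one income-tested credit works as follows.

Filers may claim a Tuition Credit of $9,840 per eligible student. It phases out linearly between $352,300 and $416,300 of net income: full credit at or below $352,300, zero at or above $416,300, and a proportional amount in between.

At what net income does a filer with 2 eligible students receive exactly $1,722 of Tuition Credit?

$410,700

Full credit = 2 × $9,840 = $19,680.
$1,722 is 1,722/19,680 of the full $19,680, so 17,958/19,680 of the $64,000 range has been used: income = $352,300 + $64,000 × 17,958/19,680 = $410,700.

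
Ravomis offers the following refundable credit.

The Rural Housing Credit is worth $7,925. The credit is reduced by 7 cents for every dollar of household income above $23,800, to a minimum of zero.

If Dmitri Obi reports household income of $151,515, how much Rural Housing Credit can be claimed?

$0

Rural Housing Credit: 7% of the $127,715 excess over $23,800 is $8,940.05 ≥ base, so the credit is $0.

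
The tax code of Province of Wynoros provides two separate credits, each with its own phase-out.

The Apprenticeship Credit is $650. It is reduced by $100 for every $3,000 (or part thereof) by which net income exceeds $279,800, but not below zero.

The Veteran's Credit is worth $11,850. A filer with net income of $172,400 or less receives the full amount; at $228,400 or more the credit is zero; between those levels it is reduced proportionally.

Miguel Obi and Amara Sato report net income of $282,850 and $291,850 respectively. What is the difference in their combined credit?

Miguel ($282,850): Apprenticeship Credit: income exceeds $279,800 by $3,050, which is 2 full-or-partial $3,000 increments; reduction = 2 × $100 = $200, leaving $450. Veteran's Credit: $282,850 is at or above $228,400, so the credit is $0. total $450 + $0 = $450
Amara ($291,850): Apprenticeship Credit: income exceeds $279,800 by $12,050, which is 5 full-or-partial $3,000 increments; reduction = 5 × $100 = $500, leaving $150. Veteran's Credit: $291,850 is at or above $228,400, so the credit is $0. total $150 + $0 = $150
Difference: |$450 − $150| = $300.

$300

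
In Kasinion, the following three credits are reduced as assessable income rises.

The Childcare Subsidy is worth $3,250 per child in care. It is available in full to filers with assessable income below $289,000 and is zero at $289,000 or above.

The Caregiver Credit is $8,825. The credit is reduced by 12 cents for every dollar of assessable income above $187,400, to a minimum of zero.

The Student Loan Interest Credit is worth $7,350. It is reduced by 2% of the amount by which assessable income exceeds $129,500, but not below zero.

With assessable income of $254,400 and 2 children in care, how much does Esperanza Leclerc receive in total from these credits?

Childcare Subsidy: base = 2 × $3,250 = $6,500. $254,400 is below the $289,000 cutoff, so the full $6,500 applies.
Caregiver Credit: 12% of the $67,000 excess over $187,400 is $8,040; credit = $8,825 − $8,040 = $785.
Student Loan Interest Credit: 2% of the $124,900 excess over $129,500 is $2,498; credit = $7,350 − $2,498 = $4,852.
Total: $6,500 + $785 + $4,852 = $12,137.

$12,137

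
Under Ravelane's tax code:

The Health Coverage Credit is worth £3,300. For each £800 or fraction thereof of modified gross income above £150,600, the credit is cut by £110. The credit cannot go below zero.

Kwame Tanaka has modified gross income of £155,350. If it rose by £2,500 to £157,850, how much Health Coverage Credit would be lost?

At £155,350 — income exceeds £150,600 by £4,750, which is 6 full-or-partial £800 increments; reduction = 6 × £110 = £660, leaving £2,640.
At £157,850 — income exceeds £150,600 by £7,250, which is 10 full-or-partial £800 increments; reduction = 10 × £110 = £1,100, leaving £2,200.
Lost: £2,640 − £2,200 = £440.

£440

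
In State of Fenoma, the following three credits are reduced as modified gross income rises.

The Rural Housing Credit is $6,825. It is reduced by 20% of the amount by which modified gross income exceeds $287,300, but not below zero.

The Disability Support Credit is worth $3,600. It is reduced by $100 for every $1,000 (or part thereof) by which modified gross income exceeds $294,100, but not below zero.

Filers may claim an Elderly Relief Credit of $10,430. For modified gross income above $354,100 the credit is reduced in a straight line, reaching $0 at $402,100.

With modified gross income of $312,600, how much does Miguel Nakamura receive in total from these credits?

Rural Housing Credit: 20% of the $25,300 excess over $287,300 is $5,060; credit = $6,825 − $5,060 = $1,765.
Disability Support Credit: income exceeds $294,100 by $18,500, which is 19 full-or-partial $1,000 increments; reduction = 19 × $100 = $1,900, leaving $1,700.
Elderly Relief Credit: $312,600 is at or below the $354,100 threshold, so the full $10,430 applies.
Total: $1,765 + $1,700 + $10,430 = $13,895.

$13,895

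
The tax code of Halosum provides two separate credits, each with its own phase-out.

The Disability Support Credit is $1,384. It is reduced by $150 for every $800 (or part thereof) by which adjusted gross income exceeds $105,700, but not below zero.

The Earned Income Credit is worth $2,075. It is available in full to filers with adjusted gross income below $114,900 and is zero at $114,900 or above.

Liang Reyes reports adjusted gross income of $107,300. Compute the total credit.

$3,159

Disability Support Credit: income exceeds $105,700 by $1,600, which is 2 full-or-partial $800 increments; reduction = 2 × $150 = $300, leaving $1,084.
Earned Income Credit: $107,300 is below the $114,900 cutoff, so the full $2,075 applies.
Total: $1,084 + $2,075 = $3,159.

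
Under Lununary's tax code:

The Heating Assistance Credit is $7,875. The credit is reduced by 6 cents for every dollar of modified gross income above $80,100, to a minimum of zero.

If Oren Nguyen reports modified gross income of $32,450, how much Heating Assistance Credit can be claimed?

Heating Assistance Credit: $32,450 is at or below the $80,100 threshold, so the full $7,875 applies.

$7,875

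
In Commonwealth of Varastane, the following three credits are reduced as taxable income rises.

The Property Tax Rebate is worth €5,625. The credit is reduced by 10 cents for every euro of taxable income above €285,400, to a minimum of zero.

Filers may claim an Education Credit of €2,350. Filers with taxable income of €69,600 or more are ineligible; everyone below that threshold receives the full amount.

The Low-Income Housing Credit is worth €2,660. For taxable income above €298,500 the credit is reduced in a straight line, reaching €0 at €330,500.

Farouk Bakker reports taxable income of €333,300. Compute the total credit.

Property Tax Rebate: 10% of the €47,900 excess over €285,400 is €4,790; credit = €5,625 − €4,790 = €835.
Education Credit: €333,300 meets or exceeds the €69,600 cutoff, so the credit is €0.
Low-Income Housing Credit: €333,300 is at or above €330,500, so the credit is €0.
Total: €835 + €0 + €0 = €835.

€835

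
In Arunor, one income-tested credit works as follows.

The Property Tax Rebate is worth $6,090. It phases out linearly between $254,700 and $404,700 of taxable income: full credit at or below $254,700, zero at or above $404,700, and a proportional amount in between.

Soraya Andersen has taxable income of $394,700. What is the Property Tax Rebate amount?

Property Tax Rebate: $394,700 is $140,000 into a $150,000 phase-out range, leaving 10,000/150,000 of the credit: $6,090 × 10,000/150,000 = $406.

$406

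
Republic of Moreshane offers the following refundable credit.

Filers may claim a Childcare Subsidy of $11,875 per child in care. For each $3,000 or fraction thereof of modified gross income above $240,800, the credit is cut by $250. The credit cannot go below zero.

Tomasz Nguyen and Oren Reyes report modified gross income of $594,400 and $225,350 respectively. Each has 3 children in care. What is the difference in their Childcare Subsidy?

Tomasz ($594,400): Childcare Subsidy: base = 3 × $11,875 = $35,625. income exceeds $240,800 by $353,600, which is 118 full-or-partial $3,000 increments; reduction = 118 × $250 = $29,500, leaving $6,125.
Oren ($225,350): Childcare Subsidy: base = 3 × $11,875 = $35,625. $225,350 is at or below the $240,800 threshold, so the full $35,625 applies.
Difference: |$6,125 − $35,625| = $29,500.

$29,500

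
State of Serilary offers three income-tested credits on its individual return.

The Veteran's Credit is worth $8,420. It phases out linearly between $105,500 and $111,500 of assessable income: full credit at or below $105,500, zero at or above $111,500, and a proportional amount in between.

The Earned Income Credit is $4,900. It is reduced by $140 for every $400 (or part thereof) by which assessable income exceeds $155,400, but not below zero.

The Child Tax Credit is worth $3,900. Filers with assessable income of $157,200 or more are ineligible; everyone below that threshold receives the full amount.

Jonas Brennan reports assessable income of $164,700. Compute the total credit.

Veteran's Credit: $164,700 is at or above $111,500, so the credit is $0.
Earned Income Credit: income exceeds $155,400 by $9,300, which is 24 full-or-partial $400 increments; reduction = 24 × $140 = $3,360, leaving $1,540.
Child Tax Credit: $164,700 meets or exceeds the $157,200 cutoff, so the credit is $0.
Total: $0 + $1,540 + $0 = $1,540.

$1,540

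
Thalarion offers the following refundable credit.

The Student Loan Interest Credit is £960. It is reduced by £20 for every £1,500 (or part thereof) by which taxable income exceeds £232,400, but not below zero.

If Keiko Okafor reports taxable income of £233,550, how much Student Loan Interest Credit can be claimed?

£940

Student Loan Interest Credit: income exceeds £232,400 by £1,150, which is 1 full-or-partial £1,500 increment; reduction = 1 × £20 = £20, leaving £940.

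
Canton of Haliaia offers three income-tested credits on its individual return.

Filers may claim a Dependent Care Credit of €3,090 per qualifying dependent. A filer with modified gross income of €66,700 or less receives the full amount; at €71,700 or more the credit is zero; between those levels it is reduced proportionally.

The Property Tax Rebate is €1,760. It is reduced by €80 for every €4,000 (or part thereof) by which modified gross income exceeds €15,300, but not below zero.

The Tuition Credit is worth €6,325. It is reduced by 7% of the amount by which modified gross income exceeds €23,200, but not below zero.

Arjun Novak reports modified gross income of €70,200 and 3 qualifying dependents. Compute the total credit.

Dependent Care Credit: base = 3 × €3,090 = €9,270. €70,200 is €3,500 into a €5,000 phase-out range, leaving 1,500/5,000 of the credit: €9,270 × 1,500/5,000 = €2,781.
Property Tax Rebate: income exceeds €15,300 by €54,900, which is 14 full-or-partial €4,000 increments; reduction = 14 × €80 = €1,120, leaving €640.
Tuition Credit: 7% of the €47,000 excess over €23,200 is €3,290; credit = €6,325 − €3,290 = €3,035.
Total: €2,781 + €640 + €3,035 = €6,456.

€6,456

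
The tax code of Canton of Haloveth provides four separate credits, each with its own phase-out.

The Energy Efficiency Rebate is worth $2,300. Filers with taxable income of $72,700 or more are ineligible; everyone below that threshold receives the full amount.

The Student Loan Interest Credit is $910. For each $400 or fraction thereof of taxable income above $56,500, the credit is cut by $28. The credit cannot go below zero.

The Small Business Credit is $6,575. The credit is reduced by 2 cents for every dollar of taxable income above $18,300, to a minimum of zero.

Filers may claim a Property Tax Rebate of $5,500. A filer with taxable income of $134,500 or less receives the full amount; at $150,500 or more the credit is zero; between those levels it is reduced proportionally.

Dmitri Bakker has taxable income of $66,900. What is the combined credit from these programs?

Energy Efficiency Rebate: $66,900 is below the $72,700 cutoff, so the full $2,300 applies.
Student Loan Interest Credit: income exceeds $56,500 by $10,400, which is 26 full-or-partial $400 increments; reduction = 26 × $28 = $728, leaving $182.
Small Business Credit: 2% of the $48,600 excess over $18,300 is $972; credit = $6,575 − $972 = $5,603.
Property Tax Rebate: $66,900 is at or below the $134,500 threshold, so the full $5,500 applies.
Total: $2,300 + $182 + $5,603 + $5,500 = $13,585.

$13,585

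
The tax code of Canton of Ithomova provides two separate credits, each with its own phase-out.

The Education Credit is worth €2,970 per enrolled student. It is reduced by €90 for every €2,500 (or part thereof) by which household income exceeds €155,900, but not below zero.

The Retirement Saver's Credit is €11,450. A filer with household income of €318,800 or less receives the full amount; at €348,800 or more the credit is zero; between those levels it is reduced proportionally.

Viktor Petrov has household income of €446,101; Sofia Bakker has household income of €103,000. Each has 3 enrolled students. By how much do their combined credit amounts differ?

Viktor (€446,101): Education Credit: base = 3 × €2,970 = €8,910. income exceeds €155,900 by €290,201 → 117 increments × €90 = €10,530 ≥ base, so the credit is €0. Retirement Saver's Credit: €446,101 is at or above €348,800, so the credit is €0. total €0 + €0 = €0
Sofia (€103,000): Education Credit: base = 3 × €2,970 = €8,910. €103,000 is at or below the €155,900 threshold, so the full €8,910 applies. Retirement Saver's Credit: €103,000 is at or below the €318,800 threshold, so the full €11,450 applies. total €8,910 + €11,450 = €20,360
Difference: |€0 − €20,360| = €20,360.

€20,360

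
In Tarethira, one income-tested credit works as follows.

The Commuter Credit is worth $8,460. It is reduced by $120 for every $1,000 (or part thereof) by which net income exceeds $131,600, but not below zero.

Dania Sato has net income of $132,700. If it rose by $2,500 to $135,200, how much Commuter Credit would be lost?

$240

At $132,700 — income exceeds $131,600 by $1,100, which is 2 full-or-partial $1,000 increments; reduction = 2 × $120 = $240, leaving $8,220.
At $135,200 — income exceeds $131,600 by $3,600, which is 4 full-or-partial $1,000 increments; reduction = 4 × $120 = $480, leaving $7,980.
Lost: $8,220 − $7,980 = $240.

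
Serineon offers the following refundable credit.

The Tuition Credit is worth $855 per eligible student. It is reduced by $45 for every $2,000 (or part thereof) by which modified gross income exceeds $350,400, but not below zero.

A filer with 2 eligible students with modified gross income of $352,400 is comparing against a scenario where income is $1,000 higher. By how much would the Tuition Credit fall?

$45

At $352,400 — base = 2 × $855 = $1,710. income exceeds $350,400 by $2,000, which is 1 full-or-partial $2,000 increment; reduction = 1 × $45 = $45, leaving $1,665.
At $353,400 — base = 2 × $855 = $1,710. income exceeds $350,400 by $3,000, which is 2 full-or-partial $2,000 increments; reduction = 2 × $45 = $90, leaving $1,620.
Lost: $1,665 − $1,620 = $45.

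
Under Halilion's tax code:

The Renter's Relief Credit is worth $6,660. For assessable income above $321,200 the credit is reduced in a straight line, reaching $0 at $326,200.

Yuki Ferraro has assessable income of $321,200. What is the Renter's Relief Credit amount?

Renter's Relief Credit: $321,200 is at or below the $321,200 threshold, so the full $6,660 applies.

$6,660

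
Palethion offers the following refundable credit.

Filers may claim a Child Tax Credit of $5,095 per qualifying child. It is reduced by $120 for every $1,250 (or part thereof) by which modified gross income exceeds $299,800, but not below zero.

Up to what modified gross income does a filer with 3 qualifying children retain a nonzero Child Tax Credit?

Full credit = 3 × $5,095 = $15,285.
After 127 increments the reduction is 127 × $120 = $15,240, leaving $45; one more increment wipes it out. Increment 127 ends at excess 127 × $1,250 = $158,750, so the highest qualifying income is $299,800 + $158,750 = $458,550.

$458,550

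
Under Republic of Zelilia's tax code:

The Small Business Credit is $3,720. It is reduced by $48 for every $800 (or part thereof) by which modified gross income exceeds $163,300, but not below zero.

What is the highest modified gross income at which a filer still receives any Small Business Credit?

$224,900

After 77 increments the reduction is 77 × $48 = $3,696, leaving $24; one more increment wipes it out. Increment 77 ends at excess 77 × $800 = $61,600, so the highest qualifying income is $163,300 + $61,600 = $224,900.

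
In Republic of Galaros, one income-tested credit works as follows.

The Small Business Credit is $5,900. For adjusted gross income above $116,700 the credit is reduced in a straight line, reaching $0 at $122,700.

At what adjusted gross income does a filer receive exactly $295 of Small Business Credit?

$295 is 295/5,900 of the full $5,900, so 5,605/5,900 of the $6,000 range has been used: income = $116,700 + $6,000 × 5,605/5,900 = $122,400.

$122,400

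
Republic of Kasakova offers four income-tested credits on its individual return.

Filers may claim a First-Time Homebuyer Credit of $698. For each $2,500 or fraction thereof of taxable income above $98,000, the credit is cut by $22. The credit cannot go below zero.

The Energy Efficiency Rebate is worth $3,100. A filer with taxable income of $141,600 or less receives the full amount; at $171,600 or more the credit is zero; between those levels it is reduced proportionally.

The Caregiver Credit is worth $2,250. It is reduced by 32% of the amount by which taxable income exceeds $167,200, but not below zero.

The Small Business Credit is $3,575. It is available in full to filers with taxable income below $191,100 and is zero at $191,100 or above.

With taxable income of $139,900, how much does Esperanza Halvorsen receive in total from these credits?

First-Time Homebuyer Credit: income exceeds $98,000 by $41,900, which is 17 full-or-partial $2,500 increments; reduction = 17 × $22 = $374, leaving $324.
Energy Efficiency Rebate: $139,900 is at or below the $141,600 threshold, so the full $3,100 applies.
Caregiver Credit: $139,900 is at or below the $167,200 threshold, so the full $2,250 applies.
Small Business Credit: $139,900 is below the $191,100 cutoff, so the full $3,575 applies.
Total: $324 + $3,100 + $2,250 + $3,575 = $9,249.

$9,249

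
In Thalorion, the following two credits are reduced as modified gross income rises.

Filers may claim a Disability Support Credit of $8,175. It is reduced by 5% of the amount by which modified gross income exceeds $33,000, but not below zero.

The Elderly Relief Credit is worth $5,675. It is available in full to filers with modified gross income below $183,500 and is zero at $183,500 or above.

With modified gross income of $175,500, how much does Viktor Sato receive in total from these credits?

Disability Support Credit: 5% of the $142,500 excess over $33,000 is $7,125; credit = $8,175 − $7,125 = $1,050.
Elderly Relief Credit: $175,500 is below the $183,500 cutoff, so the full $5,675 applies.
Total: $1,050 + $5,675 = $6,725.

$6,725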